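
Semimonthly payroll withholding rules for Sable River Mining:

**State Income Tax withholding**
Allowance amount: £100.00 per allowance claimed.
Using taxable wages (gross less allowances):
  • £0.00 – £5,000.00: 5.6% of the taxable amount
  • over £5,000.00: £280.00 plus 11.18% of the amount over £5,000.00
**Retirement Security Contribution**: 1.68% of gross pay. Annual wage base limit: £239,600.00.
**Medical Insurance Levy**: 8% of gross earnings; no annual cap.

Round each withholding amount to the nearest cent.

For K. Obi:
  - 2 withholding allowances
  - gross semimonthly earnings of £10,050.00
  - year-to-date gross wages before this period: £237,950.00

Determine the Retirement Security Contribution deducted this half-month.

£27.72

Retirement Security Contribution: cap £239,600.00 − YTD £237,950.00 = £1,650.00 subject; 1.68% × £1,650.00 = £27.72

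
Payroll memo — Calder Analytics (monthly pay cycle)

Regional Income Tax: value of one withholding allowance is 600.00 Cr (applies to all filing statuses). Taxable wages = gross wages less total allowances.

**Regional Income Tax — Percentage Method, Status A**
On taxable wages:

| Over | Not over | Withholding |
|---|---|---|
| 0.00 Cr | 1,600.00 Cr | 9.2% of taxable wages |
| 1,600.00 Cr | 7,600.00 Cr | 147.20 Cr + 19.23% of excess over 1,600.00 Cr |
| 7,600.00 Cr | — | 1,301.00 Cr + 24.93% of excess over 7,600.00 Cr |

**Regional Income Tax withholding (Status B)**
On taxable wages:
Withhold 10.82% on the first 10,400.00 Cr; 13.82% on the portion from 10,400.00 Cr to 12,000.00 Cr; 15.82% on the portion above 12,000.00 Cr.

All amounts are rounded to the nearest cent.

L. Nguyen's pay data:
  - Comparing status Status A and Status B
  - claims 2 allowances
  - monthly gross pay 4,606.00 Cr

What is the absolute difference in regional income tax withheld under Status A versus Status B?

Regional Income Tax (Status A): taxable = 4,606.00 Cr − 2×600.00 Cr = 3,406.00 Cr
  147.20 Cr + 19.23% × (3,406.00 Cr − 1,600.00 Cr) = 147.20 Cr + 19.23% × 1,806.00 Cr = 494.49 Cr
Regional Income Tax (Status B): taxable = 4,606.00 Cr − 2×600.00 Cr = 3,406.00 Cr
  10.82% × 3,406.00 Cr = 368.53 Cr
Difference: |494.49 Cr − 368.53 Cr| = 125.96 Cr (higher under Status A)

125.96 Cr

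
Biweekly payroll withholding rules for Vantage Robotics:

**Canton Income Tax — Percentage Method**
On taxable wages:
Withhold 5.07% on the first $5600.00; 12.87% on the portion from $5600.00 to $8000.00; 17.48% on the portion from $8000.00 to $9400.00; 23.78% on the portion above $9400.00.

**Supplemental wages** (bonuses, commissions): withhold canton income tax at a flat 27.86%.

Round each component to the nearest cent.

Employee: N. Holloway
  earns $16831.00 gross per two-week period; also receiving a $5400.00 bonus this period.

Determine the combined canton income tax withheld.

$4109.05

Canton Income Tax: taxable = $16831.00
  $837.52 + 23.78% × ($16831.00 − $9400.00) = $837.52 + 23.78% × $7431.00 = $2604.61
Supplemental (27.86% flat on bonus): 27.86% × $5400.00 = $1504.44
Total canton income tax: $2604.61 + $1504.44 = $4109.05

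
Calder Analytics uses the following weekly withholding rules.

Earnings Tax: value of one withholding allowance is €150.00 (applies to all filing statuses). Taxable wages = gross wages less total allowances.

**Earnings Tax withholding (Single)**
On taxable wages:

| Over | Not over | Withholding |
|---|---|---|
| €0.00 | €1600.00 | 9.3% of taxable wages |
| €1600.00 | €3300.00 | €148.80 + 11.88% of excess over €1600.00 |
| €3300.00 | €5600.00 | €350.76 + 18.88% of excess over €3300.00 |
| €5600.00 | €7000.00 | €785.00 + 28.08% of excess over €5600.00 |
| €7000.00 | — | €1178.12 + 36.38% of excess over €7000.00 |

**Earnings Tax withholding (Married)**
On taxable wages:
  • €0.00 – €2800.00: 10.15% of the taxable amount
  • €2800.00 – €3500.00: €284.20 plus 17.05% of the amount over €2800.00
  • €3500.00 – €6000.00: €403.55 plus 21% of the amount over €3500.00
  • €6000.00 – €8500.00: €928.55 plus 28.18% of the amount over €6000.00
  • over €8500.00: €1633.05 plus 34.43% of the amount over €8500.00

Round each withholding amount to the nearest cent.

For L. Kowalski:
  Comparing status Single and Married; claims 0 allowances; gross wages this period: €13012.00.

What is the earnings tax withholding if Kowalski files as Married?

Earnings Tax (Married): taxable = €13012.00
  €1633.05 + 34.43% × (€13012.00 − €8500.00) = €1633.05 + 34.43% × €4512.00 = €3186.53

€3186.53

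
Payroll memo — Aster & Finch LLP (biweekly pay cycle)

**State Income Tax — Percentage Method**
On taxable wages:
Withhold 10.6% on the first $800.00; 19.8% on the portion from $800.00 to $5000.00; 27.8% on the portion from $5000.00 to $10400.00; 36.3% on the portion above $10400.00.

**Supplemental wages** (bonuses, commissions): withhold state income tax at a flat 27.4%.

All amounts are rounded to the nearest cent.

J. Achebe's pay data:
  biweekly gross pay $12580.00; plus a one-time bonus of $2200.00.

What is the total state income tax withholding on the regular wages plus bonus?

$3811.74

State Income Tax: taxable = $12580.00
  $2417.60 + 36.3% × ($12580.00 − $10400.00) = $2417.60 + 36.3% × $2180.00 = $3208.94
Supplemental (27.4% flat on bonus): 27.4% × $2200.00 = $602.80
Total state income tax: $3208.94 + $602.80 = $3811.74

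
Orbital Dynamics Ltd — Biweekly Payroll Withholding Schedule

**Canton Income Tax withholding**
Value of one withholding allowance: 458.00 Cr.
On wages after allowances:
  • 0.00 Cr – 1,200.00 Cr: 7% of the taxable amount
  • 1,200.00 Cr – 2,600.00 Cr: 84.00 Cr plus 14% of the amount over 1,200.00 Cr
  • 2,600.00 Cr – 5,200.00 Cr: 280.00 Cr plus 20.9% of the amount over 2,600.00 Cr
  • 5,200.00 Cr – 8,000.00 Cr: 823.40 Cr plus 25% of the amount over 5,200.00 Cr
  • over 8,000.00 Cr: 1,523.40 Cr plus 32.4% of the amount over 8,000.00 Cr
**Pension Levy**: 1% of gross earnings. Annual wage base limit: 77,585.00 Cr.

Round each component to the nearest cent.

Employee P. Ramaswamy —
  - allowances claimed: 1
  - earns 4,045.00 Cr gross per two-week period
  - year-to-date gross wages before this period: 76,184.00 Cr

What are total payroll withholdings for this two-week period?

500.29 Cr

Canton Income Tax: taxable = 4,045.00 Cr − 1×458.00 Cr = 3,587.00 Cr
  280.00 Cr + 20.9% × (3,587.00 Cr − 2,600.00 Cr) = 280.00 Cr + 20.9% × 987.00 Cr = 486.28 Cr
Pension Levy: cap 77,585.00 Cr − YTD 76,184.00 Cr = 1,401.00 Cr subject; 1% × 1,401.00 Cr = 14.01 Cr
Total: 486.28 Cr + 14.01 Cr = 500.29 Cr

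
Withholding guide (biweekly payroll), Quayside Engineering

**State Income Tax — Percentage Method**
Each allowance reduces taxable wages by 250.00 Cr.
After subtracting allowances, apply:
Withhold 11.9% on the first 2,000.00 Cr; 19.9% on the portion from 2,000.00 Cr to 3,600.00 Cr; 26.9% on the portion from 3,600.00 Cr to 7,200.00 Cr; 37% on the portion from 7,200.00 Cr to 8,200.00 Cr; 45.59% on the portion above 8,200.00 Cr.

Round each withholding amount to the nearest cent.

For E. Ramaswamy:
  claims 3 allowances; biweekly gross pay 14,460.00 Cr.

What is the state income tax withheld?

State Income Tax: taxable = 14,460.00 Cr − 3×250.00 Cr = 13,710.00 Cr
  1,894.80 Cr + 45.59% × (13,710.00 Cr − 8,200.00 Cr) = 1,894.80 Cr + 45.59% × 5,510.00 Cr = 4,406.81 Cr

4,406.81 Cr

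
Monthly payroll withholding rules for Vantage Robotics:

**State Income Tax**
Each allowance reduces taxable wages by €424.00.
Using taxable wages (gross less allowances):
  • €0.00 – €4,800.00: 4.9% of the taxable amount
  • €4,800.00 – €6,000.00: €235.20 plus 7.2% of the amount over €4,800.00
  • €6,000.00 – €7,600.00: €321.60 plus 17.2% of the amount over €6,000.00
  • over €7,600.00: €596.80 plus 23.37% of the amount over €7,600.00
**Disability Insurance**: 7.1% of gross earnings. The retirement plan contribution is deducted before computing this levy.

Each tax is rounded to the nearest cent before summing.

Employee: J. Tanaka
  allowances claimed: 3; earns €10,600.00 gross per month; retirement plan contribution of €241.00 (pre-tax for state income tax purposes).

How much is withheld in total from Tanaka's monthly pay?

State Income Tax: taxable = €10,600.00 − €241.00 − 3×€424.00 = €9,087.00
  €596.80 + 23.37% × (€9,087.00 − €7,600.00) = €596.80 + 23.37% × €1,487.00 = €944.31
Disability Insurance: 7.1% × €10,359.00 = €735.49
Total: €944.31 + €735.49 = €1,679.80

€1,679.80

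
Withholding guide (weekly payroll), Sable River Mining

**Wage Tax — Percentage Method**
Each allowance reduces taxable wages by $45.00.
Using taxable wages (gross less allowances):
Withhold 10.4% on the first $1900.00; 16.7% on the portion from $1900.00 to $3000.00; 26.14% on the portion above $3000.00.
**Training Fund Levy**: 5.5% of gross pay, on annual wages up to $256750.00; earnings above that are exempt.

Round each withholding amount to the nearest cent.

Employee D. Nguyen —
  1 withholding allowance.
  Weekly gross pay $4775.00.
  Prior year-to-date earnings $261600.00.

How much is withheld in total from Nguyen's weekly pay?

$833.52

Wage Tax: taxable = $4775.00 − 1×$45.00 = $4730.00
  $381.30 + 26.14% × ($4730.00 − $3000.00) = $381.30 + 26.14% × $1730.00 = $833.52
Training Fund Levy: YTD $261600.00 ≥ cap $256750.00 → $0.00
Total: $833.52 + $0.00 = $833.52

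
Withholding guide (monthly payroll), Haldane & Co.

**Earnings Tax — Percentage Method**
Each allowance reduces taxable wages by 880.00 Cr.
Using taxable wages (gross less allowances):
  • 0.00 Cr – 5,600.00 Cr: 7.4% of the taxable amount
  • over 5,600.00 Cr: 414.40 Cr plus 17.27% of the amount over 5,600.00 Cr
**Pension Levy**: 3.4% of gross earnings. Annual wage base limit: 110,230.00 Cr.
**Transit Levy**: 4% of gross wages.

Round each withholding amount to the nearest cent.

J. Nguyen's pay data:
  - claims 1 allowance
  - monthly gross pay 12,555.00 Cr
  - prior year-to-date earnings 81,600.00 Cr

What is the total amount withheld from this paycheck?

2,392.62 Cr

Earnings Tax: taxable = 12,555.00 Cr − 1×880.00 Cr = 11,675.00 Cr
  414.40 Cr + 17.27% × (11,675.00 Cr − 5,600.00 Cr) = 414.40 Cr + 17.27% × 6,075.00 Cr = 1,463.55 Cr
Pension Levy: 3.4% × 12,555.00 Cr = 426.87 Cr
Transit Levy: 4% × 12,555.00 Cr = 502.20 Cr
Total: 1,463.55 Cr + 426.87 Cr + 502.20 Cr = 2,392.62 Cr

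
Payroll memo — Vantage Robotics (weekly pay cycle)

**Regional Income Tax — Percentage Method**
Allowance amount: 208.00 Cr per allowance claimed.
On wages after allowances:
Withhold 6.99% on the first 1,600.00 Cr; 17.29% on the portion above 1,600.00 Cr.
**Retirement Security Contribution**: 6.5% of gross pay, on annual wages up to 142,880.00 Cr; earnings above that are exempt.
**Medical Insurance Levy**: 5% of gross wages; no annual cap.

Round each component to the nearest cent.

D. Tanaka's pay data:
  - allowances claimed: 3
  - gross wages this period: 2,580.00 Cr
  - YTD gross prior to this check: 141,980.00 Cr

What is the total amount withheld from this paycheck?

Regional Income Tax: taxable = 2,580.00 Cr − 3×208.00 Cr = 1,956.00 Cr
  111.84 Cr + 17.29% × (1,956.00 Cr − 1,600.00 Cr) = 111.84 Cr + 17.29% × 356.00 Cr = 173.39 Cr
Retirement Security Contribution: cap 142,880.00 Cr − YTD 141,980.00 Cr = 900.00 Cr subject; 6.5% × 900.00 Cr = 58.50 Cr
Medical Insurance Levy: 5% × 2,580.00 Cr = 129.00 Cr
Total: 173.39 Cr + 58.50 Cr + 129.00 Cr = 360.89 Cr

360.89 Cr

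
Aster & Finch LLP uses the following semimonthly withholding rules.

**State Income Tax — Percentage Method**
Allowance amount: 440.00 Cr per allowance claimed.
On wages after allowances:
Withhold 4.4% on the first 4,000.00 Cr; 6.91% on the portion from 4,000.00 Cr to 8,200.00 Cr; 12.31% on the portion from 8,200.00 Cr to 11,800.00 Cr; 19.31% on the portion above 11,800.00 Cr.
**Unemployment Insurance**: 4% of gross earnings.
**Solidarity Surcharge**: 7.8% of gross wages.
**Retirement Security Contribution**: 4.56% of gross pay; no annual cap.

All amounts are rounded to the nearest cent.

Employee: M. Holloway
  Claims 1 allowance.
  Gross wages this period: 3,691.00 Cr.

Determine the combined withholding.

State Income Tax: taxable = 3,691.00 Cr − 1×440.00 Cr = 3,251.00 Cr
  4.4% × 3,251.00 Cr = 143.04 Cr
Unemployment Insurance: 4% × 3,691.00 Cr = 147.64 Cr
Solidarity Surcharge: 7.8% × 3,691.00 Cr = 287.90 Cr
Retirement Security Contribution: 4.56% × 3,691.00 Cr = 168.31 Cr
Total: 143.04 Cr + 147.64 Cr + 287.90 Cr + 168.31 Cr = 746.89 Cr

746.89 Cr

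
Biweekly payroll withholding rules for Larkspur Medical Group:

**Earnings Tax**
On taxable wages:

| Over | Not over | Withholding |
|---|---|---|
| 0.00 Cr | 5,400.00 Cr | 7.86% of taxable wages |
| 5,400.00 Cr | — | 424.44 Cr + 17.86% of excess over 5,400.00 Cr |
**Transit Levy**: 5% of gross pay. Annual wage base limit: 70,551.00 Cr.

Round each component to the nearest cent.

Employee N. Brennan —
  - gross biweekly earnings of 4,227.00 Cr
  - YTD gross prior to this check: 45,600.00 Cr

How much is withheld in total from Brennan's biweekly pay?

543.59 Cr

Earnings Tax: taxable = 4,227.00 Cr
  7.86% × 4,227.00 Cr = 332.24 Cr
Transit Levy: 5% × 4,227.00 Cr = 211.35 Cr
Total: 332.24 Cr + 211.35 Cr = 543.59 Cr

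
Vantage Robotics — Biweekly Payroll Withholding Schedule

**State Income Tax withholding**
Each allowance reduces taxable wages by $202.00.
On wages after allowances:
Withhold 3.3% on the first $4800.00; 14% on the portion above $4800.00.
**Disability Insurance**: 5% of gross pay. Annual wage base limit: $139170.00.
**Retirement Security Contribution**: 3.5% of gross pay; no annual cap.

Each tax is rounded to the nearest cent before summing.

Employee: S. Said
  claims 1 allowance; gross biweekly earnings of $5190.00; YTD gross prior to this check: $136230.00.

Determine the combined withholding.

$513.37

State Income Tax: taxable = $5190.00 − 1×$202.00 = $4988.00
  $158.40 + 14% × ($4988.00 − $4800.00) = $158.40 + 14% × $188.00 = $184.72
Disability Insurance: cap $139170.00 − YTD $136230.00 = $2940.00 subject; 5% × $2940.00 = $147.00
Retirement Security Contribution: 3.5% × $5190.00 = $181.65
Total: $184.72 + $147.00 + $181.65 = $513.37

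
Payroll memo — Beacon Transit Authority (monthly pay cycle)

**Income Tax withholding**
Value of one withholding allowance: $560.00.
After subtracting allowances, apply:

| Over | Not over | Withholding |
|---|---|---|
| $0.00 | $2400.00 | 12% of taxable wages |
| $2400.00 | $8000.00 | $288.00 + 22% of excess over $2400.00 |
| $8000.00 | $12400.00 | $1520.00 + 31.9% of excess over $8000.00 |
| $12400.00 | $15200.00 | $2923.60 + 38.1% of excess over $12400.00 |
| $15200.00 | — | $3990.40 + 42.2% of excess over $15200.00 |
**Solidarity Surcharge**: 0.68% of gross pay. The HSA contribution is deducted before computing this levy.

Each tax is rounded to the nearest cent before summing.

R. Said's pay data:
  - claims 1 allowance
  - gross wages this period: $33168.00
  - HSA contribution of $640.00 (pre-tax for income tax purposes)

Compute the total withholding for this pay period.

$11287.69

Income Tax: taxable = $33168.00 − $640.00 − 1×$560.00 = $31968.00
  $3990.40 + 42.2% × ($31968.00 − $15200.00) = $3990.40 + 42.2% × $16768.00 = $11066.50
Solidarity Surcharge: 0.68% × $32528.00 = $221.19
Total: $11066.50 + $221.19 = $11287.69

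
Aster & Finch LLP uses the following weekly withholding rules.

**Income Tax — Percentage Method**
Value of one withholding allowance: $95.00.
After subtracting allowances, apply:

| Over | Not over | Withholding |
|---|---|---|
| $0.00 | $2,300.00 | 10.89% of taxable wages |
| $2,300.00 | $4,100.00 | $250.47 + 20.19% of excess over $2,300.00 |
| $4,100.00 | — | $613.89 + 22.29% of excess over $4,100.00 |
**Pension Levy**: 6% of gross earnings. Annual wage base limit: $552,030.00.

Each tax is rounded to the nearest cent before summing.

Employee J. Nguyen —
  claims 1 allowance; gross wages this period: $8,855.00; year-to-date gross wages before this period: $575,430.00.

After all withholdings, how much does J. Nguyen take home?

Income Tax: taxable = $8,855.00 − 1×$95.00 = $8,760.00
  $613.89 + 22.29% × ($8,760.00 − $4,100.00) = $613.89 + 22.29% × $4,660.00 = $1,652.60
Pension Levy: YTD $575,430.00 ≥ cap $552,030.00 → $0.00
Total withheld: $1,652.60 + $0.00 = $1,652.60
Net pay: $8,855.00 − $1,652.60 = $7,202.40

$7,202.40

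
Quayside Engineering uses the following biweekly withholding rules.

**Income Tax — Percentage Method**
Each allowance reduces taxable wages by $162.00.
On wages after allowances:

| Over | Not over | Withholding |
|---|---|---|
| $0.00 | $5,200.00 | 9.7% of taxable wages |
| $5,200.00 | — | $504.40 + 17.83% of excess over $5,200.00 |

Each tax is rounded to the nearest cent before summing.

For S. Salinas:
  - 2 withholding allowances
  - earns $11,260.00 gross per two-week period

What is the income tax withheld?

$1,527.13

Income Tax: taxable = $11,260.00 − 2×$162.00 = $10,936.00
  $504.40 + 17.83% × ($10,936.00 − $5,200.00) = $504.40 + 17.83% × $5,736.00 = $1,527.13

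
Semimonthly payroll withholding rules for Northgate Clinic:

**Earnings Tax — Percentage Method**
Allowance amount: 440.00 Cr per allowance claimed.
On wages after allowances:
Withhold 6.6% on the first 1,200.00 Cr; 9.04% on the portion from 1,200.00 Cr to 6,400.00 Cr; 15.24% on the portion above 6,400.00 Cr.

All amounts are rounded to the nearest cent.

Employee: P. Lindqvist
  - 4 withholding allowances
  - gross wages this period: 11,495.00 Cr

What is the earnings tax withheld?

1,057.53 Cr

Earnings Tax: taxable = 11,495.00 Cr − 4×440.00 Cr = 9,735.00 Cr
  549.28 Cr + 15.24% × (9,735.00 Cr − 6,400.00 Cr) = 549.28 Cr + 15.24% × 3,335.00 Cr = 1,057.53 Cr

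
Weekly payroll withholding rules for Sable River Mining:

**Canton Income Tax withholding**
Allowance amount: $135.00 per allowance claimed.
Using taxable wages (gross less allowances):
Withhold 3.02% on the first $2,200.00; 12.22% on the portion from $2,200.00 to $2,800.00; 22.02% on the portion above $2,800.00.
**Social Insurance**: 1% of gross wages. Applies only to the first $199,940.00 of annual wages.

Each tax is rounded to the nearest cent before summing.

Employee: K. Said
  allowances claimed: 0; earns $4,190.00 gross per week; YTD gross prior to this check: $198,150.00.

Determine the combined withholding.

Canton Income Tax: taxable = $4,190.00
  $139.76 + 22.02% × ($4,190.00 − $2,800.00) = $139.76 + 22.02% × $1,390.00 = $445.84
Social Insurance: cap $199,940.00 − YTD $198,150.00 = $1,790.00 subject; 1% × $1,790.00 = $17.90
Total: $445.84 + $17.90 = $463.74

$463.74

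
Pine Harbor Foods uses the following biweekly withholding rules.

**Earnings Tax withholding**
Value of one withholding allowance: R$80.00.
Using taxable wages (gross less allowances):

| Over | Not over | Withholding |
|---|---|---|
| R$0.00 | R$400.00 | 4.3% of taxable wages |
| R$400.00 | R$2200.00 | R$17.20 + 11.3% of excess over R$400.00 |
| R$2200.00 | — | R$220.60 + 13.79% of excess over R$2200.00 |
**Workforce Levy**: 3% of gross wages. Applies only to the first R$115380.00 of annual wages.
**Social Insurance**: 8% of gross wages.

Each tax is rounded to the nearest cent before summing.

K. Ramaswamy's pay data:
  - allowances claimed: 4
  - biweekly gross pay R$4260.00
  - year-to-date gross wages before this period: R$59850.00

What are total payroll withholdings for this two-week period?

Earnings Tax: taxable = R$4260.00 − 4×R$80.00 = R$3940.00
  R$220.60 + 13.79% × (R$3940.00 − R$2200.00) = R$220.60 + 13.79% × R$1740.00 = R$460.55
Workforce Levy: 3% × R$4260.00 = R$127.80
Social Insurance: 8% × R$4260.00 = R$340.80
Total: R$460.55 + R$127.80 + R$340.80 = R$929.15

R$929.15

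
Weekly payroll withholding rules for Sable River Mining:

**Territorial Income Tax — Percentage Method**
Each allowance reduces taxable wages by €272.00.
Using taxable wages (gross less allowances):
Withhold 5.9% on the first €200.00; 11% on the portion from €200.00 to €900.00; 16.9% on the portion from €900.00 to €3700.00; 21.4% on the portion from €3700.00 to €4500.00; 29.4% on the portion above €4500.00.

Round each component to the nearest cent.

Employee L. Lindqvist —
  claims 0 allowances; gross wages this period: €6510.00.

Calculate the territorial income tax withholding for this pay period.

€1324.14

Territorial Income Tax: taxable = €6510.00
  €733.20 + 29.4% × (€6510.00 − €4500.00) = €733.20 + 29.4% × €2010.00 = €1324.14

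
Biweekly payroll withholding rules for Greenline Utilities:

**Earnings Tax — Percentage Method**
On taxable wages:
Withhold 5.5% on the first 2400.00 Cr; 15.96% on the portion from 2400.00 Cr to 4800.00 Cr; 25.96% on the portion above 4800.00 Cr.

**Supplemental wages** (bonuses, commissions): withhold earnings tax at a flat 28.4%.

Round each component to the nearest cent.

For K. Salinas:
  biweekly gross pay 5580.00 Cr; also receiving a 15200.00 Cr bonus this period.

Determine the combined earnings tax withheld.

5034.33 Cr

Earnings Tax: taxable = 5580.00 Cr
  515.04 Cr + 25.96% × (5580.00 Cr − 4800.00 Cr) = 515.04 Cr + 25.96% × 780.00 Cr = 717.53 Cr
Supplemental (28.4% flat on bonus): 28.4% × 15200.00 Cr = 4316.80 Cr
Total earnings tax: 717.53 Cr + 4316.80 Cr = 5034.33 Cr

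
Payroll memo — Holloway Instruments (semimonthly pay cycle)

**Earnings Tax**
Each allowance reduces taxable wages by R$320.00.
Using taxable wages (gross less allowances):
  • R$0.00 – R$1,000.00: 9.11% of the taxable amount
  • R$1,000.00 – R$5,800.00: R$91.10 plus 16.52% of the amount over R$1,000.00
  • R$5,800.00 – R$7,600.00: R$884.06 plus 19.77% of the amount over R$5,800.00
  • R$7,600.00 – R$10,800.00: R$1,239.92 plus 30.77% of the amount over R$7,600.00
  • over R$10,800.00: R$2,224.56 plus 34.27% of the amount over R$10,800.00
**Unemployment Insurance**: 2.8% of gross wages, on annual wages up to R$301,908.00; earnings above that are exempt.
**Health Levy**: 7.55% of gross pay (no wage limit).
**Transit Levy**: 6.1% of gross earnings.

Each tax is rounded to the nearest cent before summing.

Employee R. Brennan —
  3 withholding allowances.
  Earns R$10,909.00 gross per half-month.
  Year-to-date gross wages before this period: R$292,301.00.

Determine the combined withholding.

Earnings Tax: taxable = R$10,909.00 − 3×R$320.00 = R$9,949.00
  R$1,239.92 + 30.77% × (R$9,949.00 − R$7,600.00) = R$1,239.92 + 30.77% × R$2,349.00 = R$1,962.71
Unemployment Insurance: cap R$301,908.00 − YTD R$292,301.00 = R$9,607.00 subject; 2.8% × R$9,607.00 = R$269.00
Health Levy: 7.55% × R$10,909.00 = R$823.63
Transit Levy: 6.1% × R$10,909.00 = R$665.45
Total: R$1,962.71 + R$269.00 + R$823.63 + R$665.45 = R$3,720.79

R$3,720.79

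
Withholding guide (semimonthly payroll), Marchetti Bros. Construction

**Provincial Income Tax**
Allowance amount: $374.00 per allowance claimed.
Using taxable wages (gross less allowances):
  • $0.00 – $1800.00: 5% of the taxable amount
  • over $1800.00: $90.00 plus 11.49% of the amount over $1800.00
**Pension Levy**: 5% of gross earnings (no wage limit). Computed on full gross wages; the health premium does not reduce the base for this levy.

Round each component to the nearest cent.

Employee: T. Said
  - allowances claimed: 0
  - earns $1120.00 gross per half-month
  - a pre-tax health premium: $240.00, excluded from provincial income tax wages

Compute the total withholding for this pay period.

Provincial Income Tax: taxable = $1120.00 − $240.00 = $880.00
  5% × $880.00 = $44.00
Pension Levy: 5% × $1120.00 = $56.00
Total: $44.00 + $56.00 = $100.00

$100.00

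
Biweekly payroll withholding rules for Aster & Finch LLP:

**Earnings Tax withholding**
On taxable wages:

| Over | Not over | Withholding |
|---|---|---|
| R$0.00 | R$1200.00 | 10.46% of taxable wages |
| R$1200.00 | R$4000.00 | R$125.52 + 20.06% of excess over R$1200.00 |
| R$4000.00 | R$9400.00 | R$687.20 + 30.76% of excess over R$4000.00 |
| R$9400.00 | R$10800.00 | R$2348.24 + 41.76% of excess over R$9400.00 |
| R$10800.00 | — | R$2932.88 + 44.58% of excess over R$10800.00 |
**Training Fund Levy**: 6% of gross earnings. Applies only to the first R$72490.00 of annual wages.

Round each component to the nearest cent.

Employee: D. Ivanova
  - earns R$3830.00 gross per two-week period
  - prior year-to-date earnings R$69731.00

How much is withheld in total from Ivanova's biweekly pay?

R$818.64

Earnings Tax: taxable = R$3830.00
  R$125.52 + 20.06% × (R$3830.00 − R$1200.00) = R$125.52 + 20.06% × R$2630.00 = R$653.10
Training Fund Levy: cap R$72490.00 − YTD R$69731.00 = R$2759.00 subject; 6% × R$2759.00 = R$165.54
Total: R$653.10 + R$165.54 = R$818.64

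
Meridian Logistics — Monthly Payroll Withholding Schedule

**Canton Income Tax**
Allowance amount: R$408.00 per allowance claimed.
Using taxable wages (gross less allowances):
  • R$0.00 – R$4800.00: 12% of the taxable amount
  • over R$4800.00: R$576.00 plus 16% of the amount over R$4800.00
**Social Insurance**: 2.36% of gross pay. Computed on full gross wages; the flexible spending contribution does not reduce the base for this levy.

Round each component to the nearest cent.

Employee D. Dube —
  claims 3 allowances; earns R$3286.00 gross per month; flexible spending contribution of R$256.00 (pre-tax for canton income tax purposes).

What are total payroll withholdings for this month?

Canton Income Tax: taxable = R$3286.00 − R$256.00 − 3×R$408.00 = R$1806.00
  12% × R$1806.00 = R$216.72
Social Insurance: 2.36% × R$3286.00 = R$77.55
Total: R$216.72 + R$77.55 = R$294.27

R$294.27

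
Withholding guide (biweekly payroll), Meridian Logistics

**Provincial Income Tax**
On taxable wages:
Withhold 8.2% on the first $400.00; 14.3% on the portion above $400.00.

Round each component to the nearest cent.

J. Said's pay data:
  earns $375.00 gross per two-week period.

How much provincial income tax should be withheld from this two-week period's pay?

$30.75

Provincial Income Tax: taxable = $375.00
  8.2% × $375.00 = $30.75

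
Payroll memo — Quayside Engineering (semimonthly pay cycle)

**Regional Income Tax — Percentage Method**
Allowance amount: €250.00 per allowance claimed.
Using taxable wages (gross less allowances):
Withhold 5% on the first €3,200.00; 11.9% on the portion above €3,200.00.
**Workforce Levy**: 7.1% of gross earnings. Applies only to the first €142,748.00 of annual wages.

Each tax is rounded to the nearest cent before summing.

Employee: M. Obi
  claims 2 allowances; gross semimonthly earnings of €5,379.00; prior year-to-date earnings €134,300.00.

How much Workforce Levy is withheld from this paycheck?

Workforce Levy: 7.1% × €5,379.00 = €381.91

€381.91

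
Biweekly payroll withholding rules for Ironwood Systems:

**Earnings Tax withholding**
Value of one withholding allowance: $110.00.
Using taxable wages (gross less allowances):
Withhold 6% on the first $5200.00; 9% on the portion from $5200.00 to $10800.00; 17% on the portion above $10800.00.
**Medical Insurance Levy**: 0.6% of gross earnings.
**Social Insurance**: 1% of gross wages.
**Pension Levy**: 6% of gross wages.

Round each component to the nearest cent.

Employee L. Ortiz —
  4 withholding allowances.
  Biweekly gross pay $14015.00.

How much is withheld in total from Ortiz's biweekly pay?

$2352.89

Earnings Tax: taxable = $14015.00 − 4×$110.00 = $13575.00
  $816.00 + 17% × ($13575.00 − $10800.00) = $816.00 + 17% × $2775.00 = $1287.75
Medical Insurance Levy: 0.6% × $14015.00 = $84.09
Social Insurance: 1% × $14015.00 = $140.15
Pension Levy: 6% × $14015.00 = $840.90
Total: $1287.75 + $84.09 + $140.15 + $840.90 = $2352.89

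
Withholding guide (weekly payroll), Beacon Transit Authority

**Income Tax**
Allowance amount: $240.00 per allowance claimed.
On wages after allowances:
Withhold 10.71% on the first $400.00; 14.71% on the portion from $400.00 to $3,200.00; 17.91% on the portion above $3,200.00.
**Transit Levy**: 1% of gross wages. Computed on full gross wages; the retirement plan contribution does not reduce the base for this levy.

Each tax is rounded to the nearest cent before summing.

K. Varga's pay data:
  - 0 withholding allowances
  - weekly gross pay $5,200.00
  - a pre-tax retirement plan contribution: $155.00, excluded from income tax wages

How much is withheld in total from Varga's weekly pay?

$837.16

Income Tax: taxable = $5,200.00 − $155.00 = $5,045.00
  $454.72 + 17.91% × ($5,045.00 − $3,200.00) = $454.72 + 17.91% × $1,845.00 = $785.16
Transit Levy: 1% × $5,200.00 = $52.00
Total: $785.16 + $52.00 = $837.16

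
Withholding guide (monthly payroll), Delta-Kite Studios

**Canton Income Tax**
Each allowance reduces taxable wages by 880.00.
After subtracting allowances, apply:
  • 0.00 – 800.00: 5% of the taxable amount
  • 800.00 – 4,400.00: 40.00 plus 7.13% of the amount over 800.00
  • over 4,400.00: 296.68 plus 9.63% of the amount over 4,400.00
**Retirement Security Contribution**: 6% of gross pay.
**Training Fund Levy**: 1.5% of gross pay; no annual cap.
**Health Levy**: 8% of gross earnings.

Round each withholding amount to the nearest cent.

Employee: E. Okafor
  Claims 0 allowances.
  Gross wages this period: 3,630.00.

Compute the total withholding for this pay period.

804.43

Canton Income Tax: taxable = 3,630.00
  40.00 + 7.13% × (3,630.00 − 800.00) = 40.00 + 7.13% × 2,830.00 = 241.78
Retirement Security Contribution: 6% × 3,630.00 = 217.80
Training Fund Levy: 1.5% × 3,630.00 = 54.45
Health Levy: 8% × 3,630.00 = 290.40
Total: 241.78 + 217.80 + 54.45 + 290.40 = 804.43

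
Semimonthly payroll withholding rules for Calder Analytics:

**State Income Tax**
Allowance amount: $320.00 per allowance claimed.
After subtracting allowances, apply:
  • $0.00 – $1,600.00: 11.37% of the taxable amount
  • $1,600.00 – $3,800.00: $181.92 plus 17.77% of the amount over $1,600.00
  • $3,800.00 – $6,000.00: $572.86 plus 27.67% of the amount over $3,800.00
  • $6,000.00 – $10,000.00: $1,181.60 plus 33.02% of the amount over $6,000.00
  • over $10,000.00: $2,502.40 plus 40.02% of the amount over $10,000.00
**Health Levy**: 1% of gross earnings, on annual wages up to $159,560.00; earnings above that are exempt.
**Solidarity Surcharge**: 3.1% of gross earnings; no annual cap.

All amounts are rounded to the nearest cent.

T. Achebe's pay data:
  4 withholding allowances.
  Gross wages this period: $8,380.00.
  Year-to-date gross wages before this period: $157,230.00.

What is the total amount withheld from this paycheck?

$1,827.90

State Income Tax: taxable = $8,380.00 − 4×$320.00 = $7,100.00
  $1,181.60 + 33.02% × ($7,100.00 − $6,000.00) = $1,181.60 + 33.02% × $1,100.00 = $1,544.82
Health Levy: cap $159,560.00 − YTD $157,230.00 = $2,330.00 subject; 1% × $2,330.00 = $23.30
Solidarity Surcharge: 3.1% × $8,380.00 = $259.78
Total: $1,544.82 + $23.30 + $259.78 = $1,827.90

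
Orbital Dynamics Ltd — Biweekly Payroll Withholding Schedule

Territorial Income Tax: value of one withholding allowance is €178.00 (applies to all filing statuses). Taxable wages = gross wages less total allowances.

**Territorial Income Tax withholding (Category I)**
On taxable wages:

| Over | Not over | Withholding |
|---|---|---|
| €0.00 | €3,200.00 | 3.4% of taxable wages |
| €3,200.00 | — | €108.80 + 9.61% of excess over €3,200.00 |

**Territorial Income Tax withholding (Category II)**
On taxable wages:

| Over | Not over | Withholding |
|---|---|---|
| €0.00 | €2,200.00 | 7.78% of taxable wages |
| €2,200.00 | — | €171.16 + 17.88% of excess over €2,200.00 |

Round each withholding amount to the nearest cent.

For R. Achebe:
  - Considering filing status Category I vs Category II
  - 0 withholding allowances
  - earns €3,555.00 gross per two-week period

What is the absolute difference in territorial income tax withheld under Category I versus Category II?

€270.51

Territorial Income Tax (Category I): taxable = €3,555.00
  €108.80 + 9.61% × (€3,555.00 − €3,200.00) = €108.80 + 9.61% × €355.00 = €142.92
Territorial Income Tax (Category II): taxable = €3,555.00
  €171.16 + 17.88% × (€3,555.00 − €2,200.00) = €171.16 + 17.88% × €1,355.00 = €413.43
Difference: |€142.92 − €413.43| = €270.51 (higher under Category II)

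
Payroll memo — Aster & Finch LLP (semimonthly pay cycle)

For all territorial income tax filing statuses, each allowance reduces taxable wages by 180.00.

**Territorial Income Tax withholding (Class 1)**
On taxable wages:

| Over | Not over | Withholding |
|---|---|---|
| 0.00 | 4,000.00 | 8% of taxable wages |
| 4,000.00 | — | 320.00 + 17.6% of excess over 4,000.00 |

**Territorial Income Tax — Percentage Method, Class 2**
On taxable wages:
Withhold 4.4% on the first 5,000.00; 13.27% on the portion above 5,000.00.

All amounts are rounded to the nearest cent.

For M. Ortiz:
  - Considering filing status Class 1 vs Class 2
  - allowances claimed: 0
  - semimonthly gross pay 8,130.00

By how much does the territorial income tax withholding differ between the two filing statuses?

Territorial Income Tax (Class 1): taxable = 8,130.00
  320.00 + 17.6% × (8,130.00 − 4,000.00) = 320.00 + 17.6% × 4,130.00 = 1,046.88
Territorial Income Tax (Class 2): taxable = 8,130.00
  220.00 + 13.27% × (8,130.00 − 5,000.00) = 220.00 + 13.27% × 3,130.00 = 635.35
Difference: |1,046.88 − 635.35| = 411.53 (higher under Class 1)

411.53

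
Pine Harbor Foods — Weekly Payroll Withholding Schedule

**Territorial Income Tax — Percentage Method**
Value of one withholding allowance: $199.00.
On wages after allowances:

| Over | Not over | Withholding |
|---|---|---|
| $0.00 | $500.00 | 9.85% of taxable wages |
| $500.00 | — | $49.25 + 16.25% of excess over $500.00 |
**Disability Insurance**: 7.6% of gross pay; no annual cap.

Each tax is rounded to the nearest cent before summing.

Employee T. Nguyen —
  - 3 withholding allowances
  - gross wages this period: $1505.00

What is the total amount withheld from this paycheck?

Territorial Income Tax: taxable = $1505.00 − 3×$199.00 = $908.00
  $49.25 + 16.25% × ($908.00 − $500.00) = $49.25 + 16.25% × $408.00 = $115.55
Disability Insurance: 7.6% × $1505.00 = $114.38
Total: $115.55 + $114.38 = $229.93

$229.93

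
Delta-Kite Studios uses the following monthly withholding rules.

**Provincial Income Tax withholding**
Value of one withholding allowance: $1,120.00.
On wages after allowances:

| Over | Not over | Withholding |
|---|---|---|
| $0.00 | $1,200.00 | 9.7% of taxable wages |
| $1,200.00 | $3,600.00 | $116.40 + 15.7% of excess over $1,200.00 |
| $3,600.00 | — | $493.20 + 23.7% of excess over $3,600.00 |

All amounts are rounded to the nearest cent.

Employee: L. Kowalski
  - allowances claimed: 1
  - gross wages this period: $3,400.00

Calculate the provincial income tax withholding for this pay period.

$285.96

Provincial Income Tax: taxable = $3,400.00 − 1×$1,120.00 = $2,280.00
  $116.40 + 15.7% × ($2,280.00 − $1,200.00) = $116.40 + 15.7% × $1,080.00 = $285.96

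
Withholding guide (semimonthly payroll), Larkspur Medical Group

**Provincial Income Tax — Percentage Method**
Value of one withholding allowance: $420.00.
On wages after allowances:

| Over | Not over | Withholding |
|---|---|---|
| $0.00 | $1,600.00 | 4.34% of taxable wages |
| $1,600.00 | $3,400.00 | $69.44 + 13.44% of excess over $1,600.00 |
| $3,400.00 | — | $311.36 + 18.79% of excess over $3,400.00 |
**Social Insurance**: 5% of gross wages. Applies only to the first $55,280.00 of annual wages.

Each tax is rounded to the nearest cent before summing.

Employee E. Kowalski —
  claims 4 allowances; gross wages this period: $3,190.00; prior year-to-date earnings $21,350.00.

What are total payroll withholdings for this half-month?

$225.03

Provincial Income Tax: taxable = $3,190.00 − 4×$420.00 = $1,510.00
  4.34% × $1,510.00 = $65.53
Social Insurance: 5% × $3,190.00 = $159.50
Total: $65.53 + $159.50 = $225.03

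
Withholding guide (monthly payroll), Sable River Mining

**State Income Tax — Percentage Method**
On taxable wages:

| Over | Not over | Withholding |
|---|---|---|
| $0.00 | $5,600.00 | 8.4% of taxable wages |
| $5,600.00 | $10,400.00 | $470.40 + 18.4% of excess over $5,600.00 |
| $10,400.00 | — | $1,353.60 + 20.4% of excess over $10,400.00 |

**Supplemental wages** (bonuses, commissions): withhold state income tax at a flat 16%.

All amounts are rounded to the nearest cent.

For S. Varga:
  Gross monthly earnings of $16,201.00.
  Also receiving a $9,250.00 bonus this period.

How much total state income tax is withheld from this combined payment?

$4,017.00

State Income Tax: taxable = $16,201.00
  $1,353.60 + 20.4% × ($16,201.00 − $10,400.00) = $1,353.60 + 20.4% × $5,801.00 = $2,537.00
Supplemental (16% flat on bonus): 16% × $9,250.00 = $1,480.00
Total state income tax: $2,537.00 + $1,480.00 = $4,017.00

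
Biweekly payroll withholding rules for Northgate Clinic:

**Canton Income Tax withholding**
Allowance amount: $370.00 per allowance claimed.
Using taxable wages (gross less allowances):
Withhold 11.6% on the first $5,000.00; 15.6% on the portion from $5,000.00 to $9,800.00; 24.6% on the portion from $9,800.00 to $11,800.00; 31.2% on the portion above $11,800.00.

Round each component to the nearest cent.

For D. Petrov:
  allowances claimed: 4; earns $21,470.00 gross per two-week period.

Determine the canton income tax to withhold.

$4,376.08

Canton Income Tax: taxable = $21,470.00 − 4×$370.00 = $19,990.00
  $1,820.80 + 31.2% × ($19,990.00 − $11,800.00) = $1,820.80 + 31.2% × $8,190.00 = $4,376.08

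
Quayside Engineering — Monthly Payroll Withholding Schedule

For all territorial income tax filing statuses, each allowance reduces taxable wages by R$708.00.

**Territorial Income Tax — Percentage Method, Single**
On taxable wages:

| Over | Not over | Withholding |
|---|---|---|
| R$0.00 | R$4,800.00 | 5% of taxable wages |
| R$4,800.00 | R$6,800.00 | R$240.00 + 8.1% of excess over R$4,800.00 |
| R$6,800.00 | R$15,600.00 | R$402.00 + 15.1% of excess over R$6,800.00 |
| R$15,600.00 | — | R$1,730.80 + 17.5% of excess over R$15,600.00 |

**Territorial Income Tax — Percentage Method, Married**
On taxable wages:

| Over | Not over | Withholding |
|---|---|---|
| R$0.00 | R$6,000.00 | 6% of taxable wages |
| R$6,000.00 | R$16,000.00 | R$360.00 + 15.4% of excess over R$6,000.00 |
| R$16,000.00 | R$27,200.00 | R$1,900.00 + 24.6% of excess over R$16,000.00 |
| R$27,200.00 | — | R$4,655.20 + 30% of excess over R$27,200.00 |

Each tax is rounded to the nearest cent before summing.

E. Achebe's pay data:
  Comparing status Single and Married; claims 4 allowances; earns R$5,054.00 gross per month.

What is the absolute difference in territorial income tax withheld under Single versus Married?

R$22.22

Territorial Income Tax (Single): taxable = R$5,054.00 − 4×R$708.00 = R$2,222.00
  5% × R$2,222.00 = R$111.10
Territorial Income Tax (Married): taxable = R$5,054.00 − 4×R$708.00 = R$2,222.00
  6% × R$2,222.00 = R$133.32
Difference: |R$111.10 − R$133.32| = R$22.22 (higher under Married)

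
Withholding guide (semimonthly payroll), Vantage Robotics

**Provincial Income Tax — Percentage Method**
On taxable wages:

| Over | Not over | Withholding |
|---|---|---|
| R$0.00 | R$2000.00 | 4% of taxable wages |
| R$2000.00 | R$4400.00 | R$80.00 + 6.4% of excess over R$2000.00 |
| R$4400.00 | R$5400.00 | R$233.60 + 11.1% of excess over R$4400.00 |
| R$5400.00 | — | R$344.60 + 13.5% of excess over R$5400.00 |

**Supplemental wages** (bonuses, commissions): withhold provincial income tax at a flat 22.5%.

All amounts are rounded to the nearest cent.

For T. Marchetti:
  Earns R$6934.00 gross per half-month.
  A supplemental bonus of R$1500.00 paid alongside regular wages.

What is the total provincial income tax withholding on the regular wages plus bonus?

Provincial Income Tax: taxable = R$6934.00
  R$344.60 + 13.5% × (R$6934.00 − R$5400.00) = R$344.60 + 13.5% × R$1534.00 = R$551.69
Supplemental (22.5% flat on bonus): 22.5% × R$1500.00 = R$337.50
Total provincial income tax: R$551.69 + R$337.50 = R$889.19

R$889.19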